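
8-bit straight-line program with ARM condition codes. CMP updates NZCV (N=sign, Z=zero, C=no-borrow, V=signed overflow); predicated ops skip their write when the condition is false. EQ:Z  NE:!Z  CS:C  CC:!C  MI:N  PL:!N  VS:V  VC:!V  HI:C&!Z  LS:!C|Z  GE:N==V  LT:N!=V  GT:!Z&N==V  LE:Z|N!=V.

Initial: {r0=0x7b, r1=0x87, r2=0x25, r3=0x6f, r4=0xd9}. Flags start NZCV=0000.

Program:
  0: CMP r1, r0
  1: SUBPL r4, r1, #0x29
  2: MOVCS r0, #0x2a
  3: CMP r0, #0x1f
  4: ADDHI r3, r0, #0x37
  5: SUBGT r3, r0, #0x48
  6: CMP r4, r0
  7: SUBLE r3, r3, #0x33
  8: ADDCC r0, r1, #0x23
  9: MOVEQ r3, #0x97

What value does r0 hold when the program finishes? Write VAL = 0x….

VAL = 0x2a

0: ✓ CMP  NZCV=0011
1: ✓ SUBPL  r4←0x5e
2: ✓ MOVCS  r0←0x2a
3: ✓ CMP  NZCV=0010
4: ✓ ADDHI  r3←0x61
5: ✓ SUBGT  r3←0xe2
6: ✓ CMP  NZCV=0010
7: · SUBLE
8: · ADDCC
9: · MOVEQ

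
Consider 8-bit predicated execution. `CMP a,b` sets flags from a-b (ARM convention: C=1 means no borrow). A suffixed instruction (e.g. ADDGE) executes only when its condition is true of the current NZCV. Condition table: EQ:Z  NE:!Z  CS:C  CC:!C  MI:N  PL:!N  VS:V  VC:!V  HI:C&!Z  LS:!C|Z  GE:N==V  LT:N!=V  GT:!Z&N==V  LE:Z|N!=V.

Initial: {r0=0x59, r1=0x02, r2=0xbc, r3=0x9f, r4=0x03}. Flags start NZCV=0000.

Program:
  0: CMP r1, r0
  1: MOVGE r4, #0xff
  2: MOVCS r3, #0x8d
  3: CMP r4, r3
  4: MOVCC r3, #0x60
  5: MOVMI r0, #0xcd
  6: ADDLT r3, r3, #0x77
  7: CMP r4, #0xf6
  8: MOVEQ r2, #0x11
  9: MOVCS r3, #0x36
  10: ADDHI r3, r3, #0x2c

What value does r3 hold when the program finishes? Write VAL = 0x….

[0] flags=1000 → (cmp)
[1] flags=1000 GE?F → skip
[2] flags=1000 CS?F → skip
[3] flags=0000 → (cmp)
[4] flags=0000 CC?T → r3=0x60
[5] flags=0000 MI?F → skip
[6] flags=0000 LT?F → skip
[7] flags=0000 → (cmp)
[8] flags=0000 EQ?F → skip
[9] flags=0000 CS?F → skip
[10] flags=0000 HI?F → skip

VAL = 0x60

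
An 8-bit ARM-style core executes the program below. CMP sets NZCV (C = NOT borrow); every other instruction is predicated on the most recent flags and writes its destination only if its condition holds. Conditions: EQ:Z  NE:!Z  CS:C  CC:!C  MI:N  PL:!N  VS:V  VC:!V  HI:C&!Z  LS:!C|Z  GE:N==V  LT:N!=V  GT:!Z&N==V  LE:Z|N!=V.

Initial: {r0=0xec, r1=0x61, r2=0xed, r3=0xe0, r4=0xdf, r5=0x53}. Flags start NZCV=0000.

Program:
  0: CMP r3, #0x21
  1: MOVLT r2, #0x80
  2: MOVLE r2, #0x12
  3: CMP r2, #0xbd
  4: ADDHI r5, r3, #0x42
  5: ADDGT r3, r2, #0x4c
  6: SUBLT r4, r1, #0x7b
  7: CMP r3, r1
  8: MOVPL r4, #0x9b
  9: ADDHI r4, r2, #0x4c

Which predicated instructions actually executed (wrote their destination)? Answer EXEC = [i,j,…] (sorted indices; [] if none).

[0] flags=1010 → (cmp)
[1] flags=1010 LT?T → r2=0x80
[2] flags=1010 LE?T → r2=0x12
[3] flags=0000 → (cmp)
[4] flags=0000 HI?F → skip
[5] flags=0000 GT?T → r3=0x5e
[6] flags=0000 LT?F → skip
[7] flags=1000 → (cmp)
[8] flags=1000 PL?F → skip
[9] flags=1000 HI?F → skip

EXEC = [1,2,5]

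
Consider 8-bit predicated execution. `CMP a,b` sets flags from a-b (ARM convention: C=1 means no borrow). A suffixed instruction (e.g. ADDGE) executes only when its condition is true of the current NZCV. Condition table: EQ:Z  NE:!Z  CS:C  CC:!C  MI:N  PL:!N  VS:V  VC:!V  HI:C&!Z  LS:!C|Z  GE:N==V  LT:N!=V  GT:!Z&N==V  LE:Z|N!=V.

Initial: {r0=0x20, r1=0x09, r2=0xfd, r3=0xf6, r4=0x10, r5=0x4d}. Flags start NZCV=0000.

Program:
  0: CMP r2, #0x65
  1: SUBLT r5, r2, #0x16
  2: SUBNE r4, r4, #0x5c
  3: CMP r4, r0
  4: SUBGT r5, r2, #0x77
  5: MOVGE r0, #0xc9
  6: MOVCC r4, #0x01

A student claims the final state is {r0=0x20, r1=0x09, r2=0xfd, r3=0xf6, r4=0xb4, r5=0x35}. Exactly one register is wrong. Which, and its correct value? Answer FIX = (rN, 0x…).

[0] flags=1010 → (cmp)
[1] flags=1010 LT?T → r5=0xe7
[2] flags=1010 NE?T → r4=0xb4
[3] flags=1010 → (cmp)
[4] flags=1010 GT?F → skip
[5] flags=1010 GE?F → skip
[6] flags=1010 CC?F → skip

FIX = (r5, 0xe7)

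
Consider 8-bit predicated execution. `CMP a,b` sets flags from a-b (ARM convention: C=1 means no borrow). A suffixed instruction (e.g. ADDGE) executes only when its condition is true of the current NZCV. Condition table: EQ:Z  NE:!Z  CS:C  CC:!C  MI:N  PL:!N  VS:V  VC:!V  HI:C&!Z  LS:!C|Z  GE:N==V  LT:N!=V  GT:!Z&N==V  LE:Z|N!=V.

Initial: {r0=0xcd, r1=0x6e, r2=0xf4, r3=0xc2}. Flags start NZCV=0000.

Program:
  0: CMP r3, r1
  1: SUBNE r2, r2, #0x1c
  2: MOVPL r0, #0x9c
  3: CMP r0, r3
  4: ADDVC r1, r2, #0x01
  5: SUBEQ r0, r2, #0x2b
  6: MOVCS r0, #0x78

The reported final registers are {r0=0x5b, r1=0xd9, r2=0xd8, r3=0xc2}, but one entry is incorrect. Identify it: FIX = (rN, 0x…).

0: ✓ CMP  NZCV=0011
1: ✓ SUBNE  r2←0xd8
2: ✓ MOVPL  r0←0x9c
3: ✓ CMP  NZCV=1000
4: ✓ ADDVC  r1←0xd9
5: · SUBEQ
6: · MOVCS

FIX = (r0, 0x9c)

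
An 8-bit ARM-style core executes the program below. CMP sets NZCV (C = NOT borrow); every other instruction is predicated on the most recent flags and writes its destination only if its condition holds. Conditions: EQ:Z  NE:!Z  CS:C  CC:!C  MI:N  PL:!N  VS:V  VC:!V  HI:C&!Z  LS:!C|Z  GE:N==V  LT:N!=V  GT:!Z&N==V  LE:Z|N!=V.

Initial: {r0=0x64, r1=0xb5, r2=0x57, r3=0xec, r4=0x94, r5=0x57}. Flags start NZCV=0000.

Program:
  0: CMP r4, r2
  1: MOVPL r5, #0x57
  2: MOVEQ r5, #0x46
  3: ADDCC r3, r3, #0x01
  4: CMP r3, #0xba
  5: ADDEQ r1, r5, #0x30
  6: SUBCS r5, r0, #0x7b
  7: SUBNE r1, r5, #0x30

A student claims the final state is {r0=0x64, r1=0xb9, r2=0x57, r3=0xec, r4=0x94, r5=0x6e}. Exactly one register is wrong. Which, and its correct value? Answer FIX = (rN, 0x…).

0: ✓ CMP  NZCV=0011
1: ✓ MOVPL  r5←0x57
2: · MOVEQ
3: · ADDCC
4: ✓ CMP  NZCV=0010
5: · ADDEQ
6: ✓ SUBCS  r5←0xe9
7: ✓ SUBNE  r1←0xb9

FIX = (r5, 0xe9)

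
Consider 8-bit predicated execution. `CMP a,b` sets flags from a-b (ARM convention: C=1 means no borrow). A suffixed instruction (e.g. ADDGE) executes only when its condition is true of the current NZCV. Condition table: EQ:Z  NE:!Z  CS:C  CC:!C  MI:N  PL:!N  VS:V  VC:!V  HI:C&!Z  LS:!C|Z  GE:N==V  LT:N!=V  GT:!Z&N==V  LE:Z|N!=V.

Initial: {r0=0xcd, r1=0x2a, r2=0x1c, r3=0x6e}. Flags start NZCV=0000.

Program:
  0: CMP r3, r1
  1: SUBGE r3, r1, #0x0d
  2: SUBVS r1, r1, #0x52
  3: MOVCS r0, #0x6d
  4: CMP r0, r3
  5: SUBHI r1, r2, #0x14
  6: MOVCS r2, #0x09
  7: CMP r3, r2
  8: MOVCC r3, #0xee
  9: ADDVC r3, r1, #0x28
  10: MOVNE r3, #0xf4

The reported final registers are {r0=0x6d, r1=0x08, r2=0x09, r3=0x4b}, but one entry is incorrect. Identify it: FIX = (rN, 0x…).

[0] flags=0010 → (cmp)
[1] flags=0010 GE?T → r3=0x1d
[2] flags=0010 VS?F → skip
[3] flags=0010 CS?T → r0=0x6d
[4] flags=0010 → (cmp)
[5] flags=0010 HI?T → r1=0x08
[6] flags=0010 CS?T → r2=0x09
[7] flags=0010 → (cmp)
[8] flags=0010 CC?F → skip
[9] flags=0010 VC?T → r3=0x30
[10] flags=0010 NE?T → r3=0xf4

FIX = (r3, 0xf4)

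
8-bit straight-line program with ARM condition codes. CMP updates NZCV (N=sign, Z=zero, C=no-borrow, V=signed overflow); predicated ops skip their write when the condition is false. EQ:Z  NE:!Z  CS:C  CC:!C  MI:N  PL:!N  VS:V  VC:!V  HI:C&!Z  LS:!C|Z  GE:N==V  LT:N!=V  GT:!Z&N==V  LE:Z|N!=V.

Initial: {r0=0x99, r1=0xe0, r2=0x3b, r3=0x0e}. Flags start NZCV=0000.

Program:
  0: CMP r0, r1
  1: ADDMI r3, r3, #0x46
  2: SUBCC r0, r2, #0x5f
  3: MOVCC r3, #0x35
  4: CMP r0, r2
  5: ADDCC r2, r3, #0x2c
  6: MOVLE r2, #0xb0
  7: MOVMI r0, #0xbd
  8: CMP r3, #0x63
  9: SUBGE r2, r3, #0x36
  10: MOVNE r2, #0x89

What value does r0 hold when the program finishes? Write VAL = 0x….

[0] flags=1000 → (cmp)
[1] flags=1000 MI?T → r3=0x54
[2] flags=1000 CC?T → r0=0xdc
[3] flags=1000 CC?T → r3=0x35
[4] flags=1010 → (cmp)
[5] flags=1010 CC?F → skip
[6] flags=1010 LE?T → r2=0xb0
[7] flags=1010 MI?T → r0=0xbd
[8] flags=1000 → (cmp)
[9] flags=1000 GE?F → skip
[10] flags=1000 NE?T → r2=0x89

VAL = 0xbd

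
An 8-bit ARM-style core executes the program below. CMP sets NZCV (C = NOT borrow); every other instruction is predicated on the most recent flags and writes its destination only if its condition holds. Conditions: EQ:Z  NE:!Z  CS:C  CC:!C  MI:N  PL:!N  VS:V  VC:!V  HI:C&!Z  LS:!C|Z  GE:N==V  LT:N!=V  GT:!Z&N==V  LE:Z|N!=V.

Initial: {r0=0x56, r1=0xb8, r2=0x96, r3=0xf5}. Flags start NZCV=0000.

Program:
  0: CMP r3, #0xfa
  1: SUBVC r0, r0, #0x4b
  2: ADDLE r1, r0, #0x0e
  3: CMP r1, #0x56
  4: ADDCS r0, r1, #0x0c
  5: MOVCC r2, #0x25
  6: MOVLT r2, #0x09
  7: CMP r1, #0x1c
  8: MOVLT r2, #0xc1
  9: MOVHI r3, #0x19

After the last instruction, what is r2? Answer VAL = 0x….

0: ✓ CMP  NZCV=1000
1: ✓ SUBVC  r0←0x0b
2: ✓ ADDLE  r1←0x19
3: ✓ CMP  NZCV=1000
4: · ADDCS
5: ✓ MOVCC  r2←0x25
6: ✓ MOVLT  r2←0x09
7: ✓ CMP  NZCV=1000
8: ✓ MOVLT  r2←0xc1
9: · MOVHI

VAL = 0xc1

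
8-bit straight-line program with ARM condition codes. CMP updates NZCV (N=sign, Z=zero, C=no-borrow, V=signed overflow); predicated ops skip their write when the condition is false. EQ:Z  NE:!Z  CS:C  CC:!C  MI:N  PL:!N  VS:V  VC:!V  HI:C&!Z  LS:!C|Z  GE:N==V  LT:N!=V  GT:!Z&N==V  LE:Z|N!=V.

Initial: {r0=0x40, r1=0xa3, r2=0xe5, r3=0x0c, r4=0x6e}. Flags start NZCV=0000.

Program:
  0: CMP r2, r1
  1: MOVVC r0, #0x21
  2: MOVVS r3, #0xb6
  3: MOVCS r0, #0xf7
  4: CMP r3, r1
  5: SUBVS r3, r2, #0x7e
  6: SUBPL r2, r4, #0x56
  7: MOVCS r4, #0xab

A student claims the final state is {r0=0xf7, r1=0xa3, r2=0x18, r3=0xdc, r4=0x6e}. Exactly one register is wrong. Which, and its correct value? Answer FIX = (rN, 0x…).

FIX = (r3, 0x0c)

[0] flags=0010 → (cmp)
[1] flags=0010 VC?T → r0=0x21
[2] flags=0010 VS?F → skip
[3] flags=0010 CS?T → r0=0xf7
[4] flags=0000 → (cmp)
[5] flags=0000 VS?F → skip
[6] flags=0000 PL?T → r2=0x18
[7] flags=0000 CS?F → skip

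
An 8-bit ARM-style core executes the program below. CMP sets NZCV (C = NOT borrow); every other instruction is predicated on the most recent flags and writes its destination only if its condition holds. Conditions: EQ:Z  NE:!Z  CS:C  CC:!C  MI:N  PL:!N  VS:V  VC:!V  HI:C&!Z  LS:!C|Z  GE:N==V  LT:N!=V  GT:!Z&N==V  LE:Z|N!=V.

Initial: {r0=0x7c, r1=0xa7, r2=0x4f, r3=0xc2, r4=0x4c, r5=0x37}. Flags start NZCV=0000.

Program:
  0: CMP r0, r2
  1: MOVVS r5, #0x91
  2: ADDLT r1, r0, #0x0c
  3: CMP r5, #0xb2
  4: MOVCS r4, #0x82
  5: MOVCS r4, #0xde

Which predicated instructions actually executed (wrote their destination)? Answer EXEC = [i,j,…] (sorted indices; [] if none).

[0] flags=0010 → (cmp)
[1] flags=0010 VS?F → skip
[2] flags=0010 LT?F → skip
[3] flags=1001 → (cmp)
[4] flags=1001 CS?F → skip
[5] flags=1001 CS?F → skip

EXEC = []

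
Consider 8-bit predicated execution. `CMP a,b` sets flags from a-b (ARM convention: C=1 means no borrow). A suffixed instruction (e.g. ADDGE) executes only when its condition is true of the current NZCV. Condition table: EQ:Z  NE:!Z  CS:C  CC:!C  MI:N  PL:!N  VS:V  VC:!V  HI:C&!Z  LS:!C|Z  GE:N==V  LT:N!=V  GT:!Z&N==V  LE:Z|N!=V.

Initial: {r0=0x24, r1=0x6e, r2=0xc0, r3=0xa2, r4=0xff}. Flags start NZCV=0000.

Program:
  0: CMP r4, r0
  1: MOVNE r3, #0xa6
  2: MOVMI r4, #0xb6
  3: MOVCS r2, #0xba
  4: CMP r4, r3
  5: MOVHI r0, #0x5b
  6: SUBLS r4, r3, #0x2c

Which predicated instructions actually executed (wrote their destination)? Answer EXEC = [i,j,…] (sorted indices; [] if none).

0: ✓ CMP  NZCV=1010
1: ✓ MOVNE  r3←0xa6
2: ✓ MOVMI  r4←0xb6
3: ✓ MOVCS  r2←0xba
4: ✓ CMP  NZCV=0010
5: ✓ MOVHI  r0←0x5b
6: · SUBLS

EXEC = [1,2,3,5]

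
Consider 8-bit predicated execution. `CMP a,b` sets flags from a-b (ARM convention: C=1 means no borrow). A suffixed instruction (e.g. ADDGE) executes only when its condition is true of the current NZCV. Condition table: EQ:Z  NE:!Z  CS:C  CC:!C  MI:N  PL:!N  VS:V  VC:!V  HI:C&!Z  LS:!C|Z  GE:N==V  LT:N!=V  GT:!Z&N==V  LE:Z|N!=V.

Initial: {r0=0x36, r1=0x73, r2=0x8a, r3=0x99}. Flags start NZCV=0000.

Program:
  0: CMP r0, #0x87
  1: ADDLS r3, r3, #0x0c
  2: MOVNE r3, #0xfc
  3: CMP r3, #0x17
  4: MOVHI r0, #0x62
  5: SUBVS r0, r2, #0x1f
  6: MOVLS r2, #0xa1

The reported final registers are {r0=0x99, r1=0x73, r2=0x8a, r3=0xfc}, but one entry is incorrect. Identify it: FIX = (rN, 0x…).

[0] flags=1001 → (cmp)
[1] flags=1001 LS?T → r3=0xa5
[2] flags=1001 NE?T → r3=0xfc
[3] flags=1010 → (cmp)
[4] flags=1010 HI?T → r0=0x62
[5] flags=1010 VS?F → skip
[6] flags=1010 LS?F → skip

FIX = (r0, 0x62)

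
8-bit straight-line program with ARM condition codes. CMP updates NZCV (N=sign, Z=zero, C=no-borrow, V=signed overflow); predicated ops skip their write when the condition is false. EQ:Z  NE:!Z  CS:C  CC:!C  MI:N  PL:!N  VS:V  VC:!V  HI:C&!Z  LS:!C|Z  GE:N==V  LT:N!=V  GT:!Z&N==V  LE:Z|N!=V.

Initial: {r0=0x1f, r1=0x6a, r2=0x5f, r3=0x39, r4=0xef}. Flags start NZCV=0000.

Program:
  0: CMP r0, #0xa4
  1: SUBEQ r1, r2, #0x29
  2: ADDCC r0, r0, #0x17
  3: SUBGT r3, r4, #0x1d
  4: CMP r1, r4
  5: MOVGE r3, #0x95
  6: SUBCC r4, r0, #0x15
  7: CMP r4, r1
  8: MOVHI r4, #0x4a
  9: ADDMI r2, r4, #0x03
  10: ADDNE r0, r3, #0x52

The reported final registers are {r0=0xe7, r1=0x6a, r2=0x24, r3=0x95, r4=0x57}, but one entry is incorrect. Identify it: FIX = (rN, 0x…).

FIX = (r4, 0x21)

0: ✓ CMP  NZCV=0000
1: · SUBEQ
2: ✓ ADDCC  r0←0x36
3: ✓ SUBGT  r3←0xd2
4: ✓ CMP  NZCV=0000
5: ✓ MOVGE  r3←0x95
6: ✓ SUBCC  r4←0x21
7: ✓ CMP  NZCV=1000
8: · MOVHI
9: ✓ ADDMI  r2←0x24
10: ✓ ADDNE  r0←0xe7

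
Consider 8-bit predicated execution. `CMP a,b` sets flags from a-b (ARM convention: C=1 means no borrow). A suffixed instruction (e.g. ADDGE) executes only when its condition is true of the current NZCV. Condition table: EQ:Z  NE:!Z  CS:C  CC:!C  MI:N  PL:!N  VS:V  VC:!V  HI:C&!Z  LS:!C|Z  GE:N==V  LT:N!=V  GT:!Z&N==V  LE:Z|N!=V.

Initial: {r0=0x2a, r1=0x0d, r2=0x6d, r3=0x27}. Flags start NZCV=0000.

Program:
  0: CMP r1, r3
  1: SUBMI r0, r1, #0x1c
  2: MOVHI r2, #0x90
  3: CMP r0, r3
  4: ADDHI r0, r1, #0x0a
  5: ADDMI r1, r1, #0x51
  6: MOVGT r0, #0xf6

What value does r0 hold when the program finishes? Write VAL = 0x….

0: ✓ CMP  NZCV=1000
1: ✓ SUBMI  r0←0xf1
2: · MOVHI
3: ✓ CMP  NZCV=1010
4: ✓ ADDHI  r0←0x17
5: ✓ ADDMI  r1←0x5e
6: · MOVGT

VAL = 0x17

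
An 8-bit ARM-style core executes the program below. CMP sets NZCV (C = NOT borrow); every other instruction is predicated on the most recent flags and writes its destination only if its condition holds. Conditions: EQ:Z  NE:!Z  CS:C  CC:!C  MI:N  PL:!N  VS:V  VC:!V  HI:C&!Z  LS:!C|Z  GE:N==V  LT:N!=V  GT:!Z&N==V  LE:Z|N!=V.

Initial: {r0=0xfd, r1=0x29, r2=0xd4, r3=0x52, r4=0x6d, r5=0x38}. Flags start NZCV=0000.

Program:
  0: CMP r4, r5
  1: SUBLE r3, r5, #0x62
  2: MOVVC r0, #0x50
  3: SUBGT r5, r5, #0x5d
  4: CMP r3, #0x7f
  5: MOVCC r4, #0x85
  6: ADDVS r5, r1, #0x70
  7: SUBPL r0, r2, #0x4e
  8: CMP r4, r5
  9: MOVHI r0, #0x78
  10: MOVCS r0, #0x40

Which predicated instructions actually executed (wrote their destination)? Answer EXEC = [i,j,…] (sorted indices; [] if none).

EXEC = [2,3,5]

[0] flags=0010 → (cmp)
[1] flags=0010 LE?F → skip
[2] flags=0010 VC?T → r0=0x50
[3] flags=0010 GT?T → r5=0xdb
[4] flags=1000 → (cmp)
[5] flags=1000 CC?T → r4=0x85
[6] flags=1000 VS?F → skip
[7] flags=1000 PL?F → skip
[8] flags=1000 → (cmp)
[9] flags=1000 HI?F → skip
[10] flags=1000 CS?F → skip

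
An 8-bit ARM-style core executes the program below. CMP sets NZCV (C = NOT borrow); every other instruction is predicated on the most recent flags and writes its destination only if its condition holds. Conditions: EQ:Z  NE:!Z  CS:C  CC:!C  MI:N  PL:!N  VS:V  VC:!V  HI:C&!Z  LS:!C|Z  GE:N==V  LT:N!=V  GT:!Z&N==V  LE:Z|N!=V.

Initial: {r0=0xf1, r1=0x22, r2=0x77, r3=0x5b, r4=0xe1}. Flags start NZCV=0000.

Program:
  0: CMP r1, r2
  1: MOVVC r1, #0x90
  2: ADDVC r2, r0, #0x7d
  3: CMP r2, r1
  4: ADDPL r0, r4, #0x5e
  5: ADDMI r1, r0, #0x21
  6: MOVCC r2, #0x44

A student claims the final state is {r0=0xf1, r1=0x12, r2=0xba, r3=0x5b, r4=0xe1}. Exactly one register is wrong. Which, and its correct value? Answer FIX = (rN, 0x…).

FIX = (r2, 0x44)

[0] flags=1000 → (cmp)
[1] flags=1000 VC?T → r1=0x90
[2] flags=1000 VC?T → r2=0x6e
[3] flags=1001 → (cmp)
[4] flags=1001 PL?F → skip
[5] flags=1001 MI?T → r1=0x12
[6] flags=1001 CC?T → r2=0x44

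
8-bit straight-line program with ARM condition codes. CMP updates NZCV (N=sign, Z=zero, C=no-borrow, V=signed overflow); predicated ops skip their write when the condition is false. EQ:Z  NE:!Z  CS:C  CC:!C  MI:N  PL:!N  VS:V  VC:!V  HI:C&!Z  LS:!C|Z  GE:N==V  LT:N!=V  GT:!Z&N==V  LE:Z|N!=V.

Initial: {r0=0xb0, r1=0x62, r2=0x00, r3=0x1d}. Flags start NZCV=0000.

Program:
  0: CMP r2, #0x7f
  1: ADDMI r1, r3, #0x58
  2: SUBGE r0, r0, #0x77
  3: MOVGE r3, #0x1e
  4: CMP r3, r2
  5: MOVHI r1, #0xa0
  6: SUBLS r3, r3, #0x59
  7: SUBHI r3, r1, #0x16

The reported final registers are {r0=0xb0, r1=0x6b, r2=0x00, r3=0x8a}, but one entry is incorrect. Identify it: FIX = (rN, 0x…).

[0] flags=1000 → (cmp)
[1] flags=1000 MI?T → r1=0x75
[2] flags=1000 GE?F → skip
[3] flags=1000 GE?F → skip
[4] flags=0010 → (cmp)
[5] flags=0010 HI?T → r1=0xa0
[6] flags=0010 LS?F → skip
[7] flags=0010 HI?T → r3=0x8a

FIX = (r1, 0xa0)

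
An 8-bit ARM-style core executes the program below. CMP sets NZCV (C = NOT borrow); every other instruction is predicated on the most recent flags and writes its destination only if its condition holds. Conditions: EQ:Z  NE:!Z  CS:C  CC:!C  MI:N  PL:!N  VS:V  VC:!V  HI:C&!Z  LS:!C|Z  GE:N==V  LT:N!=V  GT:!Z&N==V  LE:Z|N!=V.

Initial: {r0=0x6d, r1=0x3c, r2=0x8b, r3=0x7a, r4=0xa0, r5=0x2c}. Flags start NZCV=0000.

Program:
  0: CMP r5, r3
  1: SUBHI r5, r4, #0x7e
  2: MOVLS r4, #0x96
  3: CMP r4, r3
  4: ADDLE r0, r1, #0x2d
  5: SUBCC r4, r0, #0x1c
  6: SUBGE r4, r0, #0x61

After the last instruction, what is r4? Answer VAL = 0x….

VAL = 0x96

0: ✓ CMP  NZCV=1000
1: · SUBHI
2: ✓ MOVLS  r4←0x96
3: ✓ CMP  NZCV=0011
4: ✓ ADDLE  r0←0x69
5: · SUBCC
6: · SUBGE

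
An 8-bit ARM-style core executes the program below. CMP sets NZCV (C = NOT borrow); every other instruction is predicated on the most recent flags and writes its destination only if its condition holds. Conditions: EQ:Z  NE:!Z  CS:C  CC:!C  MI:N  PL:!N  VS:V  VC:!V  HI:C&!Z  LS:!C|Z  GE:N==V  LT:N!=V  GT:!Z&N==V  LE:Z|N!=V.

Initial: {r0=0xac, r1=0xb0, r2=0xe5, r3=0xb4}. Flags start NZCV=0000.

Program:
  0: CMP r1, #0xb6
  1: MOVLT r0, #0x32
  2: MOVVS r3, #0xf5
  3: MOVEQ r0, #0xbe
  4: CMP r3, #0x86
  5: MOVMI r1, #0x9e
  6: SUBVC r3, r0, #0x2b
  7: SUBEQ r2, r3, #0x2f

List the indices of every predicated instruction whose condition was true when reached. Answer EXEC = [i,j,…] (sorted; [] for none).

EXEC = [1,6]

0: ✓ CMP  NZCV=1000
1: ✓ MOVLT  r0←0x32
2: · MOVVS
3: · MOVEQ
4: ✓ CMP  NZCV=0010
5: · MOVMI
6: ✓ SUBVC  r3←0x07
7: · SUBEQ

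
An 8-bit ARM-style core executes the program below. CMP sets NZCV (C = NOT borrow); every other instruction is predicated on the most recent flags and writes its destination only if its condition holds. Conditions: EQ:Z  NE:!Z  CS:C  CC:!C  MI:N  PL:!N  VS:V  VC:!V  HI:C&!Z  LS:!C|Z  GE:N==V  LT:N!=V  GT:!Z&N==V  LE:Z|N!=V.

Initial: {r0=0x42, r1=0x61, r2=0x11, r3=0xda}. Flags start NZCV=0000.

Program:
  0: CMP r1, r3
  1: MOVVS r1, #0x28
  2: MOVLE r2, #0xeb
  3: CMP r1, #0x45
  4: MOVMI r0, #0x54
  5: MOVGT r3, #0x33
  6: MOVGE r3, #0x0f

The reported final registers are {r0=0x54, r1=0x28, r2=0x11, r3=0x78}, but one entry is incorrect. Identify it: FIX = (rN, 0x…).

FIX = (r3, 0xda)

[0] flags=1001 → (cmp)
[1] flags=1001 VS?T → r1=0x28
[2] flags=1001 LE?F → skip
[3] flags=1000 → (cmp)
[4] flags=1000 MI?T → r0=0x54
[5] flags=1000 GT?F → skip
[6] flags=1000 GE?F → skip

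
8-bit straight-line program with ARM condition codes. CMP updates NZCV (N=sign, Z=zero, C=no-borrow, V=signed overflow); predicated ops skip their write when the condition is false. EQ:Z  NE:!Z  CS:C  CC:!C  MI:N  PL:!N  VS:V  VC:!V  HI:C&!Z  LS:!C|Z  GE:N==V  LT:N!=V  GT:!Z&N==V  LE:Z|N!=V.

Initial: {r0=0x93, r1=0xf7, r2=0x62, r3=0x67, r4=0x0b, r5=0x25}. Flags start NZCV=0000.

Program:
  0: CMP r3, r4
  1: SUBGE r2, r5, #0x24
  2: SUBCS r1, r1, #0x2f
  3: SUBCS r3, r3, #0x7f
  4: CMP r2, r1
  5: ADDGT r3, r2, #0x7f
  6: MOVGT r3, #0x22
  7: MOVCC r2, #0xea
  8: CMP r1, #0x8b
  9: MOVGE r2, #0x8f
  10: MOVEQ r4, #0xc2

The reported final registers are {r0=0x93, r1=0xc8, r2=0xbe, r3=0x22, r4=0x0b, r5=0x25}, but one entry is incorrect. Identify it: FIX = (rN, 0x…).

0: ✓ CMP  NZCV=0010
1: ✓ SUBGE  r2←0x01
2: ✓ SUBCS  r1←0xc8
3: ✓ SUBCS  r3←0xe8
4: ✓ CMP  NZCV=0000
5: ✓ ADDGT  r3←0x80
6: ✓ MOVGT  r3←0x22
7: ✓ MOVCC  r2←0xea
8: ✓ CMP  NZCV=0010
9: ✓ MOVGE  r2←0x8f
10: · MOVEQ

FIX = (r2, 0x8f)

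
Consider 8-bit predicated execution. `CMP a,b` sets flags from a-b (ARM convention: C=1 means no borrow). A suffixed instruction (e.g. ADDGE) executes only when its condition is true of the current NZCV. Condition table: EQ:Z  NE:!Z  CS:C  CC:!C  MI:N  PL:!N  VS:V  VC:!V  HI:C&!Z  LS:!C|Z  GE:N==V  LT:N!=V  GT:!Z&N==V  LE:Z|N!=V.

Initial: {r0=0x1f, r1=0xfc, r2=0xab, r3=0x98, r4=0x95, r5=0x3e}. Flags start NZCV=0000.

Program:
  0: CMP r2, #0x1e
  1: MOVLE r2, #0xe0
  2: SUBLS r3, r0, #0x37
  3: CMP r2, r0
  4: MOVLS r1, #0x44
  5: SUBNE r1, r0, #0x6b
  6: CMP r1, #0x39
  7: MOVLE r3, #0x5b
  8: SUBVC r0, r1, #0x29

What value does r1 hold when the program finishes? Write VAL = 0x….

VAL = 0xb4

0: ✓ CMP  NZCV=1010
1: ✓ MOVLE  r2←0xe0
2: · SUBLS
3: ✓ CMP  NZCV=1010
4: · MOVLS
5: ✓ SUBNE  r1←0xb4
6: ✓ CMP  NZCV=0011
7: ✓ MOVLE  r3←0x5b
8: · SUBVC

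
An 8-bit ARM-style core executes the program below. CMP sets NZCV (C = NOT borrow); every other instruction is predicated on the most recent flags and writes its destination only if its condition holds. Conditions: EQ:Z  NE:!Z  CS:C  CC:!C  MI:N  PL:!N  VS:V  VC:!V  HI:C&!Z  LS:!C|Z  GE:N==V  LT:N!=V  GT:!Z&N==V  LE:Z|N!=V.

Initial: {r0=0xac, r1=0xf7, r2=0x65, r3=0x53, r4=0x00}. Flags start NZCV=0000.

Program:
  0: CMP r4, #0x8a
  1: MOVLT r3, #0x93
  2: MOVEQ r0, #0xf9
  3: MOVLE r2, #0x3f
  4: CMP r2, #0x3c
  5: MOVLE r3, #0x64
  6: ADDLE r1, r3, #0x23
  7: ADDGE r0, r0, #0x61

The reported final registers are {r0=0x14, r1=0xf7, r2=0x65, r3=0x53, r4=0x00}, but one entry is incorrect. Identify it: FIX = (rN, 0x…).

FIX = (r0, 0x0d)

0: ✓ CMP  NZCV=0000
1: · MOVLT
2: · MOVEQ
3: · MOVLE
4: ✓ CMP  NZCV=0010
5: · MOVLE
6: · ADDLE
7: ✓ ADDGE  r0←0x0d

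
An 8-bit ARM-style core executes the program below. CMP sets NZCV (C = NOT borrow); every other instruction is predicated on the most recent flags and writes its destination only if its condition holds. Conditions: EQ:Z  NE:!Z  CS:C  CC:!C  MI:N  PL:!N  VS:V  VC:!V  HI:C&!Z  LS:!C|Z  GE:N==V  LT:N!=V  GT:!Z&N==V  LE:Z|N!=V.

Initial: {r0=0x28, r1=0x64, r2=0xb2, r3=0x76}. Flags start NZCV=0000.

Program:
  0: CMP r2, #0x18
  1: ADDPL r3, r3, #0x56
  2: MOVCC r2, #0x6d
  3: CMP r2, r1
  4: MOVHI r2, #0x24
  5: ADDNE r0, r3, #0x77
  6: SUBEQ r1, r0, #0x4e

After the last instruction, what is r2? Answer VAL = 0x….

VAL = 0x24

[0] flags=1010 → (cmp)
[1] flags=1010 PL?F → skip
[2] flags=1010 CC?F → skip
[3] flags=0011 → (cmp)
[4] flags=0011 HI?T → r2=0x24
[5] flags=0011 NE?T → r0=0xed
[6] flags=0011 EQ?F → skip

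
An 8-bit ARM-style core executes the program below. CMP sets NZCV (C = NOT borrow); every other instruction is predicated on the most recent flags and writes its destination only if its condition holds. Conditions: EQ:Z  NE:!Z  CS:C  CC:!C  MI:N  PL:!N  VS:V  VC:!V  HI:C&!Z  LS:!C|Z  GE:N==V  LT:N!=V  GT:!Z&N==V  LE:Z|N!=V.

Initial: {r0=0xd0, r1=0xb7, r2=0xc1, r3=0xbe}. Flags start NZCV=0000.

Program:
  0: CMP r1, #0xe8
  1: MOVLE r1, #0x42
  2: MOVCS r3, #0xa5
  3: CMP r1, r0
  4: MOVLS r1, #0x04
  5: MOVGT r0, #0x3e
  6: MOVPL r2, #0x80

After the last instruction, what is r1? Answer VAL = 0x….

[0] flags=1000 → (cmp)
[1] flags=1000 LE?T → r1=0x42
[2] flags=1000 CS?F → skip
[3] flags=0000 → (cmp)
[4] flags=0000 LS?T → r1=0x04
[5] flags=0000 GT?T → r0=0x3e
[6] flags=0000 PL?T → r2=0x80

VAL = 0x04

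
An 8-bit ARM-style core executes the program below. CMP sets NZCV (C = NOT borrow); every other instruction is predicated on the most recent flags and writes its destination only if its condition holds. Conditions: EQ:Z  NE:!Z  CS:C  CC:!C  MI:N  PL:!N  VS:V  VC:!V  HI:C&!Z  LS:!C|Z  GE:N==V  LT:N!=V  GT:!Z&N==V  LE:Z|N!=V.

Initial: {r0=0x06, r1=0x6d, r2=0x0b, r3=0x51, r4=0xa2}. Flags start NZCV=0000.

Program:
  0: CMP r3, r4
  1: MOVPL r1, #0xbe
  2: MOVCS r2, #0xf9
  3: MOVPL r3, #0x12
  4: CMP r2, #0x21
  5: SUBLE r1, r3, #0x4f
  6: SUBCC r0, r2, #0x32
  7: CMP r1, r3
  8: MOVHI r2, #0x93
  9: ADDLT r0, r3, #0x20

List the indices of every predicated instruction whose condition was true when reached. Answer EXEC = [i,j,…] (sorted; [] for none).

EXEC = [5,6,9]

0: ✓ CMP  NZCV=1001
1: · MOVPL
2: · MOVCS
3: · MOVPL
4: ✓ CMP  NZCV=1000
5: ✓ SUBLE  r1←0x02
6: ✓ SUBCC  r0←0xd9
7: ✓ CMP  NZCV=1000
8: · MOVHI
9: ✓ ADDLT  r0←0x71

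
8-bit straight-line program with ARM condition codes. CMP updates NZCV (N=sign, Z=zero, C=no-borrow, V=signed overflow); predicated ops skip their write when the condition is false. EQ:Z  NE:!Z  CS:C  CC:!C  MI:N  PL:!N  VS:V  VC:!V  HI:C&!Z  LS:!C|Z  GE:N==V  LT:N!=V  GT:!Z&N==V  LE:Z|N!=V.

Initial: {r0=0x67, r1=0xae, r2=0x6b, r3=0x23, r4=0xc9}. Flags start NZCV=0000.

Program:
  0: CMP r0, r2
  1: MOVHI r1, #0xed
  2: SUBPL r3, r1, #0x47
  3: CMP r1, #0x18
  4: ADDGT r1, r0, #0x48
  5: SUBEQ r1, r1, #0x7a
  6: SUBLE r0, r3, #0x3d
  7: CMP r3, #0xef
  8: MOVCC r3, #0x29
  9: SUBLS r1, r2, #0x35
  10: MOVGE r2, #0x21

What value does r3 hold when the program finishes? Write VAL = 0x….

0: ✓ CMP  NZCV=1000
1: · MOVHI
2: · SUBPL
3: ✓ CMP  NZCV=1010
4: · ADDGT
5: · SUBEQ
6: ✓ SUBLE  r0←0xe6
7: ✓ CMP  NZCV=0000
8: ✓ MOVCC  r3←0x29
9: ✓ SUBLS  r1←0x36
10: ✓ MOVGE  r2←0x21

VAL = 0x29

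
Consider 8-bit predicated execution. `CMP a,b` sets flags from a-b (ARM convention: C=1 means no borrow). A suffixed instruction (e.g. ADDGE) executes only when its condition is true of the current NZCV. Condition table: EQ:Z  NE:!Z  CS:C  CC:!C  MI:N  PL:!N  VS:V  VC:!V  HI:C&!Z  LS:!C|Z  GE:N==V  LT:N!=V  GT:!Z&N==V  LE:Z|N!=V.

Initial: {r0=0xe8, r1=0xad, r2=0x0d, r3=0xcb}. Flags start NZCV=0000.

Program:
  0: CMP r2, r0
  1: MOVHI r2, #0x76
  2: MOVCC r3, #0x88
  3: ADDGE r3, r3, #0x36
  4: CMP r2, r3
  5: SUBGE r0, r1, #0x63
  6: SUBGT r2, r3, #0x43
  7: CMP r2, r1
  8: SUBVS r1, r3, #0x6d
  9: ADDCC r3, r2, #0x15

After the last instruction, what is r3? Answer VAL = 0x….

0: ✓ CMP  NZCV=0000
1: · MOVHI
2: ✓ MOVCC  r3←0x88
3: ✓ ADDGE  r3←0xbe
4: ✓ CMP  NZCV=0000
5: ✓ SUBGE  r0←0x4a
6: ✓ SUBGT  r2←0x7b
7: ✓ CMP  NZCV=1001
8: ✓ SUBVS  r1←0x51
9: ✓ ADDCC  r3←0x90

VAL = 0x90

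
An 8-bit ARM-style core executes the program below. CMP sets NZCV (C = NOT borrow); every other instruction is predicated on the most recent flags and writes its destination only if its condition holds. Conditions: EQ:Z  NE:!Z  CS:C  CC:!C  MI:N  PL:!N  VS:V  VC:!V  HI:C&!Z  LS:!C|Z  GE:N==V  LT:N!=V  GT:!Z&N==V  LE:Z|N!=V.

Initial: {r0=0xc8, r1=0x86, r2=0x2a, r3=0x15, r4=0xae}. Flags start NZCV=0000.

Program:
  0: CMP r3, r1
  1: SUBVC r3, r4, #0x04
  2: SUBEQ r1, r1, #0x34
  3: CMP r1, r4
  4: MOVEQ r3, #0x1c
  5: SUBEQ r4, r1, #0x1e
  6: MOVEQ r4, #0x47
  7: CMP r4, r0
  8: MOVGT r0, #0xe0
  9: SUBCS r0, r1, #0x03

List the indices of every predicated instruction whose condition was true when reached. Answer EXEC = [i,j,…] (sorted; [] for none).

0: ✓ CMP  NZCV=1001
1: · SUBVC
2: · SUBEQ
3: ✓ CMP  NZCV=1000
4: · MOVEQ
5: · SUBEQ
6: · MOVEQ
7: ✓ CMP  NZCV=1000
8: · MOVGT
9: · SUBCS

EXEC = []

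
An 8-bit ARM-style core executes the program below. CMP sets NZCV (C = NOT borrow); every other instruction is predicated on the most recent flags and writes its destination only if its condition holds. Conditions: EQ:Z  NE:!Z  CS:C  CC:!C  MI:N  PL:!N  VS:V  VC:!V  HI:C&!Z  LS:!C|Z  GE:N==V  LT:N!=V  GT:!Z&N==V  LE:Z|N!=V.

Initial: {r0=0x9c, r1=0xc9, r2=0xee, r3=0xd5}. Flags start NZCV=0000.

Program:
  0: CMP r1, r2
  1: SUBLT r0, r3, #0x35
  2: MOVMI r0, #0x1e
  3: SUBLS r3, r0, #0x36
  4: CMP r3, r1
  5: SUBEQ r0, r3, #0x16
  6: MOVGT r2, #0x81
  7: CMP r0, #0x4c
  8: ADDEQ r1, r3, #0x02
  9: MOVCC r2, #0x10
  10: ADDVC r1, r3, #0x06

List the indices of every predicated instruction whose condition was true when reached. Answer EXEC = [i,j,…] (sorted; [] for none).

EXEC = [1,2,3,6,9,10]

[0] flags=1000 → (cmp)
[1] flags=1000 LT?T → r0=0xa0
[2] flags=1000 MI?T → r0=0x1e
[3] flags=1000 LS?T → r3=0xe8
[4] flags=0010 → (cmp)
[5] flags=0010 EQ?F → skip
[6] flags=0010 GT?T → r2=0x81
[7] flags=1000 → (cmp)
[8] flags=1000 EQ?F → skip
[9] flags=1000 CC?T → r2=0x10
[10] flags=1000 VC?T → r1=0xee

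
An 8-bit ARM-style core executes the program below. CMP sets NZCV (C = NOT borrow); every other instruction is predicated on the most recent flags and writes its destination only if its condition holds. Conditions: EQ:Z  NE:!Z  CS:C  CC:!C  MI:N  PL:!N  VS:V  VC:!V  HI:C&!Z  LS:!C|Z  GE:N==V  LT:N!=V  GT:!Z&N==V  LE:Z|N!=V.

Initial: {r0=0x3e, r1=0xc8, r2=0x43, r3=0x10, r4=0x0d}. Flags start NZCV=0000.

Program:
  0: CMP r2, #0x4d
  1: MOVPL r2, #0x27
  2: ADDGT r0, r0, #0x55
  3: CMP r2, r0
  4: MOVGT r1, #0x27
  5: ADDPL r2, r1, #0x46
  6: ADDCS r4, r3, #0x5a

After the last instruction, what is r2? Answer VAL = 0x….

[0] flags=1000 → (cmp)
[1] flags=1000 PL?F → skip
[2] flags=1000 GT?F → skip
[3] flags=0010 → (cmp)
[4] flags=0010 GT?T → r1=0x27
[5] flags=0010 PL?T → r2=0x6d
[6] flags=0010 CS?T → r4=0x6a

VAL = 0x6d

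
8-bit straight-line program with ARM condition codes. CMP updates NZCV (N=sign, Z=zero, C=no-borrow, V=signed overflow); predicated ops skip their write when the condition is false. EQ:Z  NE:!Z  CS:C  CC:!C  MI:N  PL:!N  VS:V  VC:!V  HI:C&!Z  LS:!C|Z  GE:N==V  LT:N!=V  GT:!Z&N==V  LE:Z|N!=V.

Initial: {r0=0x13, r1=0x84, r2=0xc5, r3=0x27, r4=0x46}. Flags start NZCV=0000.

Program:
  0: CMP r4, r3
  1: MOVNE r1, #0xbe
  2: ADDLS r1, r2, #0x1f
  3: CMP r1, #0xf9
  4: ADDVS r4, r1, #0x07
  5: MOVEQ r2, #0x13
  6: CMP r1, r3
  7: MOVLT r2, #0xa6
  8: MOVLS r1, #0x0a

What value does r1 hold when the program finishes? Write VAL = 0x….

[0] flags=0010 → (cmp)
[1] flags=0010 NE?T → r1=0xbe
[2] flags=0010 LS?F → skip
[3] flags=1000 → (cmp)
[4] flags=1000 VS?F → skip
[5] flags=1000 EQ?F → skip
[6] flags=1010 → (cmp)
[7] flags=1010 LT?T → r2=0xa6
[8] flags=1010 LS?F → skip

VAL = 0xbe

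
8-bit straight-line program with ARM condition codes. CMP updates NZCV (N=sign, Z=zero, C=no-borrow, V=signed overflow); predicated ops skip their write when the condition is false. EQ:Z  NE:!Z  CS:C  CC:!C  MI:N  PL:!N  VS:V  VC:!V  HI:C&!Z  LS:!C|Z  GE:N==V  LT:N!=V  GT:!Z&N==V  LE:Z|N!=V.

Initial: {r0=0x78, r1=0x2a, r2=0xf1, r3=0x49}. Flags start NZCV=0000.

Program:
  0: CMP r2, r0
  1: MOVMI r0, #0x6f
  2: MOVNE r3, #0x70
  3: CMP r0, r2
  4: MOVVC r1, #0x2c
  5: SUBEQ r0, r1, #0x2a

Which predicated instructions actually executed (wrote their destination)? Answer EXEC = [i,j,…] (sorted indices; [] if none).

0: ✓ CMP  NZCV=0011
1: · MOVMI
2: ✓ MOVNE  r3←0x70
3: ✓ CMP  NZCV=1001
4: · MOVVC
5: · SUBEQ

EXEC = [2]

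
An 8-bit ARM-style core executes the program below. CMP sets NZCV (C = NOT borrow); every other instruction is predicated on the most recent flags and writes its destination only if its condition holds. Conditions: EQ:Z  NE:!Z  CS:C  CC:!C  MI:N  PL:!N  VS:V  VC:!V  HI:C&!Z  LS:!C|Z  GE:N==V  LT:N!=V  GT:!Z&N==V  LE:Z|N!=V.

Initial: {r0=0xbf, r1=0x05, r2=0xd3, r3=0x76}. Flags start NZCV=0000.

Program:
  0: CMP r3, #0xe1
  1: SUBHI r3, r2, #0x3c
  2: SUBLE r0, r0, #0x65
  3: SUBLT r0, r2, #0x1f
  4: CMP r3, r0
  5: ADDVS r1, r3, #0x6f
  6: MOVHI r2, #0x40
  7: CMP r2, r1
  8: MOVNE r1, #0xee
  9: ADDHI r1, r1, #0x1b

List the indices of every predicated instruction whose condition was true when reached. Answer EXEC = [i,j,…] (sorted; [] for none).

[0] flags=1001 → (cmp)
[1] flags=1001 HI?F → skip
[2] flags=1001 LE?F → skip
[3] flags=1001 LT?F → skip
[4] flags=1001 → (cmp)
[5] flags=1001 VS?T → r1=0xe5
[6] flags=1001 HI?F → skip
[7] flags=1000 → (cmp)
[8] flags=1000 NE?T → r1=0xee
[9] flags=1000 HI?F → skip

EXEC = [5,8]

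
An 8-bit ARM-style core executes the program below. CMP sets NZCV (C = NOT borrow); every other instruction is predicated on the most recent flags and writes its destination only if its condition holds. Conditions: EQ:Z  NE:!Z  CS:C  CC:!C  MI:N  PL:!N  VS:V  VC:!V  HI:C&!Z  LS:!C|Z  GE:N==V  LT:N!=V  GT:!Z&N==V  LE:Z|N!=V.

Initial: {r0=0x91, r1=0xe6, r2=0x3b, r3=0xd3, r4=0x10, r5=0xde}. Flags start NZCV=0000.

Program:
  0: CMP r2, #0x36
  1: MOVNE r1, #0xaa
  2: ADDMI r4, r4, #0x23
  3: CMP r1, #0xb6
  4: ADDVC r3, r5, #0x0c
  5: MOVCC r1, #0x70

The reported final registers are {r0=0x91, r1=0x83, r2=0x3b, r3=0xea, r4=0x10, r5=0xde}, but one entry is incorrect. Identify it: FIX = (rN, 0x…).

[0] flags=0010 → (cmp)
[1] flags=0010 NE?T → r1=0xaa
[2] flags=0010 MI?F → skip
[3] flags=1000 → (cmp)
[4] flags=1000 VC?T → r3=0xea
[5] flags=1000 CC?T → r1=0x70

FIX = (r1, 0x70)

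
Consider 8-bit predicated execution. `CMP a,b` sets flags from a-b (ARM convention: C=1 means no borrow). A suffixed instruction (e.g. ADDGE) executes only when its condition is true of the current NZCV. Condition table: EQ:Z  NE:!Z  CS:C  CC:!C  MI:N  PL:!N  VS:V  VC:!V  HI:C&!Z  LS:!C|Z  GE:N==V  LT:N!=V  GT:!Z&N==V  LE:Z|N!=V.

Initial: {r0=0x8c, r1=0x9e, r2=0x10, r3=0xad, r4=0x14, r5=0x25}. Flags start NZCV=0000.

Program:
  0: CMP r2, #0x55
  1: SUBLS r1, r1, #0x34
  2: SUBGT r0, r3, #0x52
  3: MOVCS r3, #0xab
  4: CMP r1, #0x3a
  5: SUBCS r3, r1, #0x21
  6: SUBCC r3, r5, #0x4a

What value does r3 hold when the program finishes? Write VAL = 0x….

[0] flags=1000 → (cmp)
[1] flags=1000 LS?T → r1=0x6a
[2] flags=1000 GT?F → skip
[3] flags=1000 CS?F → skip
[4] flags=0010 → (cmp)
[5] flags=0010 CS?T → r3=0x49
[6] flags=0010 CC?F → skip

VAL = 0x49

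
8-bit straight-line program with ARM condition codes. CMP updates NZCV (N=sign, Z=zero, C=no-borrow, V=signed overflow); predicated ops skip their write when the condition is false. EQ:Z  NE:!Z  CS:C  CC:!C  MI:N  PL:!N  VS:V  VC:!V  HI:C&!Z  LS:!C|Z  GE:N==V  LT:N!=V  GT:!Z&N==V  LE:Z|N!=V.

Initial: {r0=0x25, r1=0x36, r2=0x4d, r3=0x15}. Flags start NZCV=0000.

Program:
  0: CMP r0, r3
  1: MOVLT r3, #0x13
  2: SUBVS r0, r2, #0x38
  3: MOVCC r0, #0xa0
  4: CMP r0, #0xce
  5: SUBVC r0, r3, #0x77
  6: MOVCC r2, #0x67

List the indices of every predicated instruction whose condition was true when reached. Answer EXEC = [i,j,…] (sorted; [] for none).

EXEC = [5,6]

0: ✓ CMP  NZCV=0010
1: · MOVLT
2: · SUBVS
3: · MOVCC
4: ✓ CMP  NZCV=0000
5: ✓ SUBVC  r0←0x9e
6: ✓ MOVCC  r2←0x67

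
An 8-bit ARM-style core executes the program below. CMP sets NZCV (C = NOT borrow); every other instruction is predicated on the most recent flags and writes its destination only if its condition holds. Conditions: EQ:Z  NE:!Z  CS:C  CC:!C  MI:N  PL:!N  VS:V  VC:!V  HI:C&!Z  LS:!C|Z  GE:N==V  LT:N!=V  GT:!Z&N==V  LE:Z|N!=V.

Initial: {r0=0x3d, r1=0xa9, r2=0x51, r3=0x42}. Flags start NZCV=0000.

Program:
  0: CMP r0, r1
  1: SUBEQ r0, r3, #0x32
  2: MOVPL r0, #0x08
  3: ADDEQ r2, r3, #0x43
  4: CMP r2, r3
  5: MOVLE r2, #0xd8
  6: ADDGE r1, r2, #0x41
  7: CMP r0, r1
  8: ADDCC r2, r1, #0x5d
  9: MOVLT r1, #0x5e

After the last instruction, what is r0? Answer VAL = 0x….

VAL = 0x3d

0: ✓ CMP  NZCV=1001
1: · SUBEQ
2: · MOVPL
3: · ADDEQ
4: ✓ CMP  NZCV=0010
5: · MOVLE
6: ✓ ADDGE  r1←0x92
7: ✓ CMP  NZCV=1001
8: ✓ ADDCC  r2←0xef
9: · MOVLT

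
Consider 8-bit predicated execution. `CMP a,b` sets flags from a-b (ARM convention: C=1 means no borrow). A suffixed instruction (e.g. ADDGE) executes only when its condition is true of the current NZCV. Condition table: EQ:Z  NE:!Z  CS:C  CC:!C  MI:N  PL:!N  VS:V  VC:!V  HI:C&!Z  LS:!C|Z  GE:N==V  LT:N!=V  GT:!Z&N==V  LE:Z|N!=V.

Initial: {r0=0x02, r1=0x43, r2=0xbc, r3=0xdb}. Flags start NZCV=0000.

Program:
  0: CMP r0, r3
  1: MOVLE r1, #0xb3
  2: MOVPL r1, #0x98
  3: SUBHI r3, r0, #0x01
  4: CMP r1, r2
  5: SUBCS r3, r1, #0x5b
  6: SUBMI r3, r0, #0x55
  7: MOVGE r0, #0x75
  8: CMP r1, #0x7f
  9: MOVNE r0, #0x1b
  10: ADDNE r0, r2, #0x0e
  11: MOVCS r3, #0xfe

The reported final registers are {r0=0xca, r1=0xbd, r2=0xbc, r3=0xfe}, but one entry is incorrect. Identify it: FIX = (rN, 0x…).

FIX = (r1, 0x98)

0: ✓ CMP  NZCV=0000
1: · MOVLE
2: ✓ MOVPL  r1←0x98
3: · SUBHI
4: ✓ CMP  NZCV=1000
5: · SUBCS
6: ✓ SUBMI  r3←0xad
7: · MOVGE
8: ✓ CMP  NZCV=0011
9: ✓ MOVNE  r0←0x1b
10: ✓ ADDNE  r0←0xca
11: ✓ MOVCS  r3←0xfe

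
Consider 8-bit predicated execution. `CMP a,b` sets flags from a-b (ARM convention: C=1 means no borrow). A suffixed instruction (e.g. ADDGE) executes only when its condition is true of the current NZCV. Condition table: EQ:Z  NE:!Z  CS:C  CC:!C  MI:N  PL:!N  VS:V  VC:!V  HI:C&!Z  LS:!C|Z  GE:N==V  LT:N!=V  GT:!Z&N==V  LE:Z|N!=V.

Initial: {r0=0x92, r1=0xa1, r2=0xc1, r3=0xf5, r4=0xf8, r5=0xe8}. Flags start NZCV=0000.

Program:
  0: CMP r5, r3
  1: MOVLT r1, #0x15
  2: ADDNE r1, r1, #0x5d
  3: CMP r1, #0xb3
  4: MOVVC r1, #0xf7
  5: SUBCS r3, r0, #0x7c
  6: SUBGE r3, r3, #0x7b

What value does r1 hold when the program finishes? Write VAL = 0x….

VAL = 0x72

[0] flags=1000 → (cmp)
[1] flags=1000 LT?T → r1=0x15
[2] flags=1000 NE?T → r1=0x72
[3] flags=1001 → (cmp)
[4] flags=1001 VC?F → skip
[5] flags=1001 CS?F → skip
[6] flags=1001 GE?T → r3=0x7a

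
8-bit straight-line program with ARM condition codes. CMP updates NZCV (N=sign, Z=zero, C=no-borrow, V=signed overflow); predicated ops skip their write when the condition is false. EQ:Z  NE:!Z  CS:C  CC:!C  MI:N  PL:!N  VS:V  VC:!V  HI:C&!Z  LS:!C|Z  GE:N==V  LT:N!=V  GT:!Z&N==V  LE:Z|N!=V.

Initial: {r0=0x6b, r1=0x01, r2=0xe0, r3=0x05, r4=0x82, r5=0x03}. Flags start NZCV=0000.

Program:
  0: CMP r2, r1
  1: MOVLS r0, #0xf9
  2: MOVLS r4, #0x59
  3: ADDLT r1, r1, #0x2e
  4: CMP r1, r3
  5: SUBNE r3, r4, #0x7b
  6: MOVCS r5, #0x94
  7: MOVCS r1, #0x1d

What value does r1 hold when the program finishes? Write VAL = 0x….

VAL = 0x1d

[0] flags=1010 → (cmp)
[1] flags=1010 LS?F → skip
[2] flags=1010 LS?F → skip
[3] flags=1010 LT?T → r1=0x2f
[4] flags=0010 → (cmp)
[5] flags=0010 NE?T → r3=0x07
[6] flags=0010 CS?T → r5=0x94
[7] flags=0010 CS?T → r1=0x1d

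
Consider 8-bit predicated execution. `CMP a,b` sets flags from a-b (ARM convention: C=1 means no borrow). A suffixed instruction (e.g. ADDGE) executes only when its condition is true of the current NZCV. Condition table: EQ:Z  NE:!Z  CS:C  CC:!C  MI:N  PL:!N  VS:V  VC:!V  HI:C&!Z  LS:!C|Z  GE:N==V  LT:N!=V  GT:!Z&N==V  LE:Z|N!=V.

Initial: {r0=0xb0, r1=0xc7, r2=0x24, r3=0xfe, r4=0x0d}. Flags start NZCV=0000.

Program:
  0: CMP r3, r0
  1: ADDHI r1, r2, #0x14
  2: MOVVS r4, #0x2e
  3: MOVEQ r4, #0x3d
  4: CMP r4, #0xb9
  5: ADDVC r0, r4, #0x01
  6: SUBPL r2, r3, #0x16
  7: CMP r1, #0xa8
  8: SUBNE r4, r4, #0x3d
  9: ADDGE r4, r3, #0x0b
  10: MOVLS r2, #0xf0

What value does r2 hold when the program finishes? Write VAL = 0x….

VAL = 0xf0

[0] flags=0010 → (cmp)
[1] flags=0010 HI?T → r1=0x38
[2] flags=0010 VS?F → skip
[3] flags=0010 EQ?F → skip
[4] flags=0000 → (cmp)
[5] flags=0000 VC?T → r0=0x0e
[6] flags=0000 PL?T → r2=0xe8
[7] flags=1001 → (cmp)
[8] flags=1001 NE?T → r4=0xd0
[9] flags=1001 GE?T → r4=0x09
[10] flags=1001 LS?T → r2=0xf0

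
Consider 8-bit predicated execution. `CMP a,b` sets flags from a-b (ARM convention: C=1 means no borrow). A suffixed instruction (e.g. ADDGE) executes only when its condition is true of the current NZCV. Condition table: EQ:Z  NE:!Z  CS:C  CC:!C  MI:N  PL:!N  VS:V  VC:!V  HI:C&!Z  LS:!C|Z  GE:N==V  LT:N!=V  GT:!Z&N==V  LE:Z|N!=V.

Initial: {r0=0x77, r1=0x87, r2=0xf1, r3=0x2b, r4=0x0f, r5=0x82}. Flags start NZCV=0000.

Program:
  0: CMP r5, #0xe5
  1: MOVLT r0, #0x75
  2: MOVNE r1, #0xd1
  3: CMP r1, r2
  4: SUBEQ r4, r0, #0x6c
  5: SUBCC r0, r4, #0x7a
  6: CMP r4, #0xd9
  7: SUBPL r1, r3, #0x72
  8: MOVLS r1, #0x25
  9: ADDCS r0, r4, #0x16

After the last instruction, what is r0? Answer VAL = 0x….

VAL = 0x95

0: ✓ CMP  NZCV=1000
1: ✓ MOVLT  r0←0x75
2: ✓ MOVNE  r1←0xd1
3: ✓ CMP  NZCV=1000
4: · SUBEQ
5: ✓ SUBCC  r0←0x95
6: ✓ CMP  NZCV=0000
7: ✓ SUBPL  r1←0xb9
8: ✓ MOVLS  r1←0x25
9: · ADDCS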